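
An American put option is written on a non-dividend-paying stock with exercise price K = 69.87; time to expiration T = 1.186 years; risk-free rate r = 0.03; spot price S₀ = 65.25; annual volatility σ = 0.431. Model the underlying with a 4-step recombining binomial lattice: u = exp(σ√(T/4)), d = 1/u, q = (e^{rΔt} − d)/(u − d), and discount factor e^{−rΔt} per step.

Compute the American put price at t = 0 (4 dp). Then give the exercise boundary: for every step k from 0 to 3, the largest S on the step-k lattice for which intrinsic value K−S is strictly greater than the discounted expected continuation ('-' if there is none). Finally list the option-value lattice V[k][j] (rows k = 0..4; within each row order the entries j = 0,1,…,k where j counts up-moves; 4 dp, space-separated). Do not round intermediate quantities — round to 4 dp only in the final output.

price = 13.9055
boundary = - - 40.8069 51.6009
tree:
13.9055
20.5152 6.4304
29.0631 10.8972 1.3212
37.5992 18.2691 2.4706 0.0000
44.3496 29.0631 4.6200 0.0000 0.0000

params: Δt=0.29650 u=1.26451 d=0.79082 q=0.46046 e^(-rΔt)=0.99114
t_4 payoffs: 44.3496 29.0631 4.6200 0.0000 0.0000
t_3: node(3,0) S=32.2708 payoff=37.5992 vs cont=36.9804 → 37.5992 [stop]  node(3,1) S=51.6009 payoff=18.2691 vs cont=17.6504 → 18.2691 [stop]  node(3,2) S=82.5095 payoff=0.0000 vs cont=2.4706 → 2.4706 [wait]  node(3,3) S=131.9322 payoff=0.0000 vs cont=0.0000 → 0.0000 [wait]  ⇒ S*(3)=51.6009
t_2: node(2,0) S=40.8069 payoff=29.0631 vs cont=28.4444 → 29.0631 [stop]  node(2,1) S=65.2500 payoff=4.6200 vs cont=10.8972 → 10.8972 [wait]  node(2,2) S=104.3344 payoff=0.0000 vs cont=1.3212 → 1.3212 [wait]  ⇒ S*(2)=40.8069
t_1: node(1,0) S=51.6009 payoff=18.2691 vs cont=20.5152 → 20.5152 [wait]  node(1,1) S=82.5095 payoff=0.0000 vs cont=6.4304 → 6.4304 [wait]  ⇒ S*(1)=-
t_0: node(0,0) S=65.2500 payoff=4.6200 vs cont=13.9055 → 13.9055 [wait]  ⇒ S*(0)=-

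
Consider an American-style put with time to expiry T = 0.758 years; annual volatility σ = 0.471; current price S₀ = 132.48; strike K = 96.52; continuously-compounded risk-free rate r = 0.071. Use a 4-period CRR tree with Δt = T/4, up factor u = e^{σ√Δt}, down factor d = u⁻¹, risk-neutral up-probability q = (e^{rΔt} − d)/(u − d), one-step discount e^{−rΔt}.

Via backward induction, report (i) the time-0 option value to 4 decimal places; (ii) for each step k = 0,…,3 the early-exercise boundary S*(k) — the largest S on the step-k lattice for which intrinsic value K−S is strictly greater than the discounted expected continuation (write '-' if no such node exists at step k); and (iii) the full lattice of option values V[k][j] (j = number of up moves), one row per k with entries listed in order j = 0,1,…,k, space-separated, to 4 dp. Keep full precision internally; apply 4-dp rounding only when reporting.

price = 4.9704
boundary = - - - 71.6168
tree:
4.9704
8.6506 1.1506
14.8257 2.2502 0.0000
24.9032 4.4005 0.0000 0.0000
38.1795 8.6056 0.0000 0.0000 0.0000

params: Δt=0.18950 u=1.22757 d=0.81462 q=0.48172 e^(-rΔt)=0.98664
t_4 payoffs: 38.1795 8.6056 0.0000 0.0000 0.0000
t_3: node(3,0) S=71.6168 payoff=24.9032 vs cont=23.6132 → 24.9032 [stop]  node(3,1) S=107.9208 payoff=0.0000 vs cont=4.4005 → 4.4005 [wait]  node(3,2) S=162.6280 payoff=0.0000 vs cont=0.0000 → 0.0000 [wait]  node(3,3) S=245.0674 payoff=0.0000 vs cont=0.0000 → 0.0000 [wait]  ⇒ S*(3)=71.6168
t_2: node(2,0) S=87.9144 payoff=8.6056 vs cont=14.8257 → 14.8257 [wait]  node(2,1) S=132.4800 payoff=0.0000 vs cont=2.2502 → 2.2502 [wait]  node(2,2) S=199.6367 payoff=0.0000 vs cont=0.0000 → 0.0000 [wait]  ⇒ S*(2)=-
t_1: node(1,0) S=107.9208 payoff=0.0000 vs cont=8.6506 → 8.6506 [wait]  node(1,1) S=162.6280 payoff=0.0000 vs cont=1.1506 → 1.1506 [wait]  ⇒ S*(1)=-
t_0: node(0,0) S=132.4800 payoff=0.0000 vs cont=4.9704 → 4.9704 [wait]  ⇒ S*(0)=-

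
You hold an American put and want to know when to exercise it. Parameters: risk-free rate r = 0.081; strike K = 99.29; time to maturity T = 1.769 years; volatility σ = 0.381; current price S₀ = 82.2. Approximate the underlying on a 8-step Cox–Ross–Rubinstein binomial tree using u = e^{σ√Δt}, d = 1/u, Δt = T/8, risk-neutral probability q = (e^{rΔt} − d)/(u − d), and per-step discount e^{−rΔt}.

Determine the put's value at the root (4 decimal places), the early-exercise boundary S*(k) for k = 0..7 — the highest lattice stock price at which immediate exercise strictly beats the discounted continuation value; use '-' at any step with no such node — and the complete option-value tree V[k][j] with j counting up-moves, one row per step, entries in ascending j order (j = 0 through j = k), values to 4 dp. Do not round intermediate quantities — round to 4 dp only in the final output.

Δt=0.22112, u=1.19621, d=0.83597, q=0.50550, disc=e^(-rΔt)=0.98225
k=8 terminal: V=max(K-S,0) → 79.6834 71.2344 59.1445 41.8447 17.0900 0.0000 0.0000 0.0000 0.0000
k=7: j=0 S=23.4537 intr=75.8363 cont=74.0738 V=75.8363[EX]; j=1 S=33.5605 intr=65.7295 cont=63.9669 V=65.7295[EX]; j=2 S=48.0226 intr=51.2674 cont=49.5048 V=51.2674[EX]; j=3 S=68.7168 intr=30.5732 cont=28.8106 V=30.5732[EX]; j=4 S=98.3288 intr=0.9612 cont=8.3010 V=8.3010[hold]; j=5 S=140.7012 intr=0.0000 cont=0.0000 V=0.0000[hold]; j=6 S=201.3332 intr=0.0000 cont=0.0000 V=0.0000[hold]; j=7 S=288.0930 intr=0.0000 cont=0.0000 V=0.0000[hold]  S*(7)=68.7168
k=6: j=0 S=28.0556 intr=71.2344 cont=69.4718 V=71.2344[EX]; j=1 S=40.1455 intr=59.1445 cont=57.3819 V=59.1445[EX]; j=2 S=57.4453 intr=41.8447 cont=40.0821 V=41.8447[EX]; j=3 S=82.2000 intr=17.0900 cont=18.9718 V=18.9718[hold]; j=4 S=117.6222 intr=0.0000 cont=4.0320 V=4.0320[hold]; j=5 S=168.3087 intr=0.0000 cont=0.0000 V=0.0000[hold]; j=6 S=240.8375 intr=0.0000 cont=0.0000 V=0.0000[hold]  S*(6)=57.4453
k=5: j=0 S=33.5605 intr=65.7295 cont=63.9669 V=65.7295[EX]; j=1 S=48.0226 intr=51.2674 cont=49.5048 V=51.2674[EX]; j=2 S=68.7168 intr=30.5732 cont=29.7450 V=30.5732[EX]; j=3 S=98.3288 intr=0.9612 cont=11.2171 V=11.2171[hold]; j=4 S=140.7012 intr=0.0000 cont=1.9585 V=1.9585[hold]; j=5 S=201.3332 intr=0.0000 cont=0.0000 V=0.0000[hold]  S*(5)=68.7168
k=4: j=0 S=40.1455 intr=59.1445 cont=57.3819 V=59.1445[EX]; j=1 S=57.4453 intr=41.8447 cont=40.0821 V=41.8447[EX]; j=2 S=82.2000 intr=17.0900 cont=20.4197 V=20.4197[hold]; j=3 S=117.6222 intr=0.0000 cont=6.4208 V=6.4208[hold]; j=4 S=168.3087 intr=0.0000 cont=0.9513 V=0.9513[hold]  S*(4)=57.4453
k=3: j=0 S=48.0226 intr=51.2674 cont=49.5048 V=51.2674[EX]; j=1 S=68.7168 intr=30.5732 cont=30.4639 V=30.5732[EX]; j=2 S=98.3288 intr=0.9612 cont=13.1065 V=13.1065[hold]; j=3 S=140.7012 intr=0.0000 cont=3.5911 V=3.5911[hold]  S*(3)=68.7168
k=2: j=0 S=57.4453 intr=41.8447 cont=40.0821 V=41.8447[EX]; j=1 S=82.2000 intr=17.0900 cont=21.3578 V=21.3578[hold]; j=2 S=117.6222 intr=0.0000 cont=8.1492 V=8.1492[hold]  S*(2)=57.4453
k=1: j=0 S=68.7168 intr=30.5732 cont=30.9297 V=30.9297[hold]; j=1 S=98.3288 intr=0.9612 cont=14.4203 V=14.4203[hold]  S*(1)=-
k=0: j=0 S=82.2000 intr=17.0900 cont=22.1833 V=22.1833[hold]  S*(0)=-

price = 22.1833
boundary = - - 57.4453 68.7168 57.4453 68.7168 57.4453 68.7168
tree:
22.1833
30.9297 14.4203
41.8447 21.3578 8.1492
51.2674 30.5732 13.1065 3.5911
59.1445 41.8447 20.4197 6.4208 0.9513
65.7295 51.2674 30.5732 11.2171 1.9585 0.0000
71.2344 59.1445 41.8447 18.9718 4.0320 0.0000 0.0000
75.8363 65.7295 51.2674 30.5732 8.3010 0.0000 0.0000 0.0000
79.6834 71.2344 59.1445 41.8447 17.0900 0.0000 0.0000 0.0000 0.0000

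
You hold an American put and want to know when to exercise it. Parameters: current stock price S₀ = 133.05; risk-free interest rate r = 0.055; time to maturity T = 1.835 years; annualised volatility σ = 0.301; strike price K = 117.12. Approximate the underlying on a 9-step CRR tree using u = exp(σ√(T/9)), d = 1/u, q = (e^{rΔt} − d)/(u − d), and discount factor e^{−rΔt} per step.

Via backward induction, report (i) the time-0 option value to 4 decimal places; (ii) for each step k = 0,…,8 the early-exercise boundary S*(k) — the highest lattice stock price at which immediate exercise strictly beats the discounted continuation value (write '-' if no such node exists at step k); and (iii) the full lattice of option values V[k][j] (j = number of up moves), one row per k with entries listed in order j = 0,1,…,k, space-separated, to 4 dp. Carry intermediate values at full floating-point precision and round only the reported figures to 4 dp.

price = 9.1985
boundary = - - - - 77.2518 88.4983 77.2518 88.4983 101.3822
tree:
9.1985
13.9179 4.8218
20.4652 7.8717 1.9684
29.1111 12.5273 3.5274 0.4987
39.8682 19.3161 6.2157 0.9963 0.0268
49.6855 28.6217 10.7125 1.9887 0.0551 0.0000
58.2552 39.8682 17.9072 3.9666 0.1130 0.0000 0.0000
65.7359 49.6855 28.6217 7.9046 0.2321 0.0000 0.0000 0.0000
72.2659 58.2552 39.8682 15.7378 0.4765 0.0000 0.0000 0.0000 0.0000
77.9660 65.7359 49.6855 28.6217 0.9783 0.0000 0.0000 0.0000 0.0000 0.0000

Δt=0.20389  u=1.14558  d=0.87292  q=0.50743  discount=0.98885
step 9 (expiry): payoffs max(K−S,0) = 77.9660 65.7359 49.6855 28.6217 0.9783 0.0000 0.0000 0.0000 0.0000 0.0000
step 8: (k=8,j=0): S=44.8541, (K−S)⁺=72.2659, hold=70.9599 ⇒ V=72.2659 exercise | (k=8,j=1): S=58.8648, (K−S)⁺=58.2552, hold=56.9492 ⇒ V=58.2552 exercise | (k=8,j=2): S=77.2518, (K−S)⁺=39.8682, hold=38.5622 ⇒ V=39.8682 exercise | (k=8,j=3): S=101.3822, (K−S)⁺=15.7378, hold=14.4318 ⇒ V=15.7378 exercise | (k=8,j=4): S=133.0500, (K−S)⁺=0.0000, hold=0.4765 ⇒ V=0.4765 continue | (k=8,j=5): S=174.6096, (K−S)⁺=0.0000, hold=0.0000 ⇒ V=0.0000 continue | (k=8,j=6): S=229.1507, (K−S)⁺=0.0000, hold=0.0000 ⇒ V=0.0000 continue | (k=8,j=7): S=300.7283, (K−S)⁺=0.0000, hold=0.0000 ⇒ V=0.0000 continue | (k=8,j=8): S=394.6640, (K−S)⁺=0.0000, hold=0.0000 ⇒ V=0.0000 continue  boundary S*=101.3822
step 7: (k=7,j=0): S=51.3841, (K−S)⁺=65.7359, hold=64.4299 ⇒ V=65.7359 exercise | (k=7,j=1): S=67.4345, (K−S)⁺=49.6855, hold=48.3795 ⇒ V=49.6855 exercise | (k=7,j=2): S=88.4983, (K−S)⁺=28.6217, hold=27.3156 ⇒ V=28.6217 exercise | (k=7,j=3): S=116.1417, (K−S)⁺=0.9783, hold=7.9046 ⇒ V=7.9046 continue | (k=7,j=4): S=152.4198, (K−S)⁺=0.0000, hold=0.2321 ⇒ V=0.2321 continue | (k=7,j=5): S=200.0298, (K−S)⁺=0.0000, hold=0.0000 ⇒ V=0.0000 continue | (k=7,j=6): S=262.5112, (K−S)⁺=0.0000, hold=0.0000 ⇒ V=0.0000 continue | (k=7,j=7): S=344.5093, (K−S)⁺=0.0000, hold=0.0000 ⇒ V=0.0000 continue  boundary S*=88.4983
step 6: (k=6,j=0): S=58.8648, (K−S)⁺=58.2552, hold=56.9492 ⇒ V=58.2552 exercise | (k=6,j=1): S=77.2518, (K−S)⁺=39.8682, hold=38.5622 ⇒ V=39.8682 exercise | (k=6,j=2): S=101.3822, (K−S)⁺=15.7378, hold=17.9072 ⇒ V=17.9072 continue | (k=6,j=3): S=133.0500, (K−S)⁺=0.0000, hold=3.9666 ⇒ V=3.9666 continue | (k=6,j=4): S=174.6096, (K−S)⁺=0.0000, hold=0.1130 ⇒ V=0.1130 continue | (k=6,j=5): S=229.1507, (K−S)⁺=0.0000, hold=0.0000 ⇒ V=0.0000 continue | (k=6,j=6): S=300.7283, (K−S)⁺=0.0000, hold=0.0000 ⇒ V=0.0000 continue  boundary S*=77.2518
step 5: (k=5,j=0): S=67.4345, (K−S)⁺=49.6855, hold=48.3795 ⇒ V=49.6855 exercise | (k=5,j=1): S=88.4983, (K−S)⁺=28.6217, hold=28.4042 ⇒ V=28.6217 exercise | (k=5,j=2): S=116.1417, (K−S)⁺=0.9783, hold=10.7125 ⇒ V=10.7125 continue | (k=5,j=3): S=152.4198, (K−S)⁺=0.0000, hold=1.9887 ⇒ V=1.9887 continue | (k=5,j=4): S=200.0298, (K−S)⁺=0.0000, hold=0.0551 ⇒ V=0.0551 continue | (k=5,j=5): S=262.5112, (K−S)⁺=0.0000, hold=0.0000 ⇒ V=0.0000 continue  boundary S*=88.4983
step 4: (k=4,j=0): S=77.2518, (K−S)⁺=39.8682, hold=38.5622 ⇒ V=39.8682 exercise | (k=4,j=1): S=101.3822, (K−S)⁺=15.7378, hold=19.3161 ⇒ V=19.3161 continue | (k=4,j=2): S=133.0500, (K−S)⁺=0.0000, hold=6.2157 ⇒ V=6.2157 continue | (k=4,j=3): S=174.6096, (K−S)⁺=0.0000, hold=0.9963 ⇒ V=0.9963 continue | (k=4,j=4): S=229.1507, (K−S)⁺=0.0000, hold=0.0268 ⇒ V=0.0268 continue  boundary S*=77.2518
step 3: (k=3,j=0): S=88.4983, (K−S)⁺=28.6217, hold=29.1111 ⇒ V=29.1111 continue | (k=3,j=1): S=116.1417, (K−S)⁺=0.9783, hold=12.5273 ⇒ V=12.5273 continue | (k=3,j=2): S=152.4198, (K−S)⁺=0.0000, hold=3.5274 ⇒ V=3.5274 continue | (k=3,j=3): S=200.0298, (K−S)⁺=0.0000, hold=0.4987 ⇒ V=0.4987 continue  boundary S*=-
step 2: (k=2,j=0): S=101.3822, (K−S)⁺=15.7378, hold=20.4652 ⇒ V=20.4652 continue | (k=2,j=1): S=133.0500, (K−S)⁺=0.0000, hold=7.8717 ⇒ V=7.8717 continue | (k=2,j=2): S=174.6096, (K−S)⁺=0.0000, hold=1.9684 ⇒ V=1.9684 continue  boundary S*=-
step 1: (k=1,j=0): S=116.1417, (K−S)⁺=0.9783, hold=13.9179 ⇒ V=13.9179 continue | (k=1,j=1): S=152.4198, (K−S)⁺=0.0000, hold=4.8218 ⇒ V=4.8218 continue  boundary S*=-
step 0: (k=0,j=0): S=133.0500, (K−S)⁺=0.0000, hold=9.1985 ⇒ V=9.1985 continue  boundary S*=-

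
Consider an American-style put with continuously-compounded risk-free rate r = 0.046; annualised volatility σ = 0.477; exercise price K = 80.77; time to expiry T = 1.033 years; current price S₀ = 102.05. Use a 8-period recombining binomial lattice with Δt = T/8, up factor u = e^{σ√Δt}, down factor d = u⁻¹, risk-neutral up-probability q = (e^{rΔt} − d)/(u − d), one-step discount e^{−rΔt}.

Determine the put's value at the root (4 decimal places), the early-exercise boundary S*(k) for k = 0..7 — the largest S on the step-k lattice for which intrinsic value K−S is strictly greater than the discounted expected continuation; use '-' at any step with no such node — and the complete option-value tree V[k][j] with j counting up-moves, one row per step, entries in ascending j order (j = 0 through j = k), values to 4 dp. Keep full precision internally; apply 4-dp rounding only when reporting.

price = 7.9035
boundary = - - - - - 43.3123 51.4105 61.0228
tree:
7.9035
11.4869 4.0349
16.2649 6.3406 1.5325
22.3298 9.7536 2.6412 0.3242
29.5527 14.6124 4.4959 0.6207 0.0000
37.4577 21.1707 7.5341 1.1882 0.0000 0.0000
44.2802 29.3595 12.3692 2.2749 0.0000 0.0000 0.0000
50.0281 37.4577 19.7472 4.3551 0.0000 0.0000 0.0000 0.0000
54.8705 44.2802 29.3595 8.3377 0.0000 0.0000 0.0000 0.0000 0.0000

Δt=0.12912, u=1.18697, d=0.84248, q=0.47455, disc=e^(-rΔt)=0.99408
k=8 terminal: V=max(K-S,0) → 54.8705 44.2802 29.3595 8.3377 0.0000 0.0000 0.0000 0.0000 0.0000
k=7: j=0 S=30.7419 intr=50.0281 cont=49.5497 V=50.0281[EX]; j=1 S=43.3123 intr=37.4577 cont=36.9793 V=37.4577[EX]; j=2 S=61.0228 intr=19.7472 cont=19.2689 V=19.7472[EX]; j=3 S=85.9751 intr=0.0000 cont=4.3551 V=4.3551[hold]; j=4 S=121.1304 intr=0.0000 cont=0.0000 V=0.0000[hold]; j=5 S=170.6608 intr=0.0000 cont=0.0000 V=0.0000[hold]; j=6 S=240.4442 intr=0.0000 cont=0.0000 V=0.0000[hold]; j=7 S=338.7621 intr=0.0000 cont=0.0000 V=0.0000[hold]  S*(7)=61.0228
k=6: j=0 S=36.4898 intr=44.2802 cont=43.8019 V=44.2802[EX]; j=1 S=51.4105 intr=29.3595 cont=28.8811 V=29.3595[EX]; j=2 S=72.4323 intr=8.3377 cont=12.3692 V=12.3692[hold]; j=3 S=102.0500 intr=0.0000 cont=2.2749 V=2.2749[hold]; j=4 S=143.7784 intr=0.0000 cont=0.0000 V=0.0000[hold]; j=5 S=202.5695 intr=0.0000 cont=0.0000 V=0.0000[hold]; j=6 S=285.4004 intr=0.0000 cont=0.0000 V=0.0000[hold]  S*(6)=51.4105
k=5: j=0 S=43.3123 intr=37.4577 cont=36.9793 V=37.4577[EX]; j=1 S=61.0228 intr=19.7472 cont=21.1707 V=21.1707[hold]; j=2 S=85.9751 intr=0.0000 cont=7.5341 V=7.5341[hold]; j=3 S=121.1304 intr=0.0000 cont=1.1882 V=1.1882[hold]; j=4 S=170.6608 intr=0.0000 cont=0.0000 V=0.0000[hold]; j=5 S=240.4442 intr=0.0000 cont=0.0000 V=0.0000[hold]  S*(5)=43.3123
k=4: j=0 S=51.4105 intr=29.3595 cont=29.5527 V=29.5527[hold]; j=1 S=72.4323 intr=8.3377 cont=14.6124 V=14.6124[hold]; j=2 S=102.0500 intr=0.0000 cont=4.4959 V=4.4959[hold]; j=3 S=143.7784 intr=0.0000 cont=0.6207 V=0.6207[hold]; j=4 S=202.5695 intr=0.0000 cont=0.0000 V=0.0000[hold]  S*(4)=-
k=3: j=0 S=61.0228 intr=19.7472 cont=22.3298 V=22.3298[hold]; j=1 S=85.9751 intr=0.0000 cont=9.7536 V=9.7536[hold]; j=2 S=121.1304 intr=0.0000 cont=2.6412 V=2.6412[hold]; j=3 S=170.6608 intr=0.0000 cont=0.3242 V=0.3242[hold]  S*(3)=-
k=2: j=0 S=72.4323 intr=8.3377 cont=16.2649 V=16.2649[hold]; j=1 S=102.0500 intr=0.0000 cont=6.3406 V=6.3406[hold]; j=2 S=143.7784 intr=0.0000 cont=1.5325 V=1.5325[hold]  S*(2)=-
k=1: j=0 S=85.9751 intr=0.0000 cont=11.4869 V=11.4869[hold]; j=1 S=121.1304 intr=0.0000 cont=4.0349 V=4.0349[hold]  S*(1)=-
k=0: j=0 S=102.0500 intr=0.0000 cont=7.9035 V=7.9035[hold]  S*(0)=-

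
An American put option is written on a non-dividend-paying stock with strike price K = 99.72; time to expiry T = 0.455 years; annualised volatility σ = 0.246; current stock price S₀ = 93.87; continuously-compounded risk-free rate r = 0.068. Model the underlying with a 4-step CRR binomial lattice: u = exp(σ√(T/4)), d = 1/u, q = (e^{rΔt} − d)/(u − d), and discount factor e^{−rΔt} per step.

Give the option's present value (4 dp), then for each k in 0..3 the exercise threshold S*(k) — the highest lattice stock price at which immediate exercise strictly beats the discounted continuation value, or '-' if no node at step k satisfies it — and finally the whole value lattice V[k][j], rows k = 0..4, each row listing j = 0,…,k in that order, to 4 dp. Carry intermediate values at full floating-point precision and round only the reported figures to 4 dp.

params: Δt=0.11375 u=1.08651 d=0.92038 q=0.52601 e^(-rΔt)=0.99229
t_4 payoffs: 32.3609 20.2027 5.8500 0.0000 0.0000
t_3: node(3,0) S=73.1862 payoff=26.5338 vs cont=25.7655 → 26.5338 [stop]  node(3,1) S=86.3961 payoff=13.3239 vs cont=12.5555 → 13.3239 [stop]  node(3,2) S=101.9904 payoff=0.0000 vs cont=2.7515 → 2.7515 [wait]  node(3,3) S=120.3994 payoff=0.0000 vs cont=0.0000 → 0.0000 [wait]  ⇒ S*(3)=86.3961
t_2: node(2,0) S=79.5173 payoff=20.2027 vs cont=19.4343 → 20.2027 [stop]  node(2,1) S=93.8700 payoff=5.8500 vs cont=7.7029 → 7.7029 [wait]  node(2,2) S=110.8133 payoff=0.0000 vs cont=1.2941 → 1.2941 [wait]  ⇒ S*(2)=79.5173
t_1: node(1,0) S=86.3961 payoff=13.3239 vs cont=13.5226 → 13.5226 [wait]  node(1,1) S=101.9904 payoff=0.0000 vs cont=4.2984 → 4.2984 [wait]  ⇒ S*(1)=-
t_0: node(0,0) S=93.8700 payoff=5.8500 vs cont=8.6038 → 8.6038 [wait]  ⇒ S*(0)=-

price = 8.6038
boundary = - - 79.5173 86.3961
tree:
8.6038
13.5226 4.2984
20.2027 7.7029 1.2941
26.5338 13.3239 2.7515 0.0000
32.3609 20.2027 5.8500 0.0000 0.0000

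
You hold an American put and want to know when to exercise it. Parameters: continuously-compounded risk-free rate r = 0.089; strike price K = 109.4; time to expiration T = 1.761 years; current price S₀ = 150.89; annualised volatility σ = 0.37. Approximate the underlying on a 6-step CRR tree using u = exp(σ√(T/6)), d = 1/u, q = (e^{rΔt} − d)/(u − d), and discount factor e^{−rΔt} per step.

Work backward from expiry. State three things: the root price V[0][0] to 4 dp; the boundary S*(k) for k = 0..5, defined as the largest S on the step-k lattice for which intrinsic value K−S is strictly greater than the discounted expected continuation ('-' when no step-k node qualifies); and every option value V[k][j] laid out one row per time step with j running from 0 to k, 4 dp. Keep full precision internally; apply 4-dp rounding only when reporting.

Δt=0.29350, u=1.22195, d=0.81836, q=0.51563, disc=e^(-rΔt)=0.97422
k=6 terminal: V=max(K-S,0) → 64.0753 41.7226 8.3464 0.0000 0.0000 0.0000 0.0000
k=5: j=0 S=55.3846 intr=54.0154 cont=51.1947 V=54.0154[EX]; j=1 S=82.6985 intr=26.7015 cont=23.8808 V=26.7015[EX]; j=2 S=123.4827 intr=0.0000 cont=3.9385 V=3.9385[hold]; j=3 S=184.3804 intr=0.0000 cont=0.0000 V=0.0000[hold]; j=4 S=275.3108 intr=0.0000 cont=0.0000 V=0.0000[hold]; j=5 S=411.0852 intr=0.0000 cont=0.0000 V=0.0000[hold]  S*(5)=82.6985
k=4: j=0 S=67.6774 intr=41.7226 cont=38.9020 V=41.7226[EX]; j=1 S=101.0536 intr=8.3464 cont=14.5784 V=14.5784[hold]; j=2 S=150.8900 intr=0.0000 cont=1.8585 V=1.8585[hold]; j=3 S=225.3041 intr=0.0000 cont=0.0000 V=0.0000[hold]; j=4 S=336.4167 intr=0.0000 cont=0.0000 V=0.0000[hold]  S*(4)=67.6774
k=3: j=0 S=82.6985 intr=26.7015 cont=27.0114 V=27.0114[hold]; j=1 S=123.4827 intr=0.0000 cont=7.8129 V=7.8129[hold]; j=2 S=184.3804 intr=0.0000 cont=0.8770 V=0.8770[hold]; j=3 S=275.3108 intr=0.0000 cont=0.0000 V=0.0000[hold]  S*(3)=-
k=2: j=0 S=101.0536 intr=8.3464 cont=16.6708 V=16.6708[hold]; j=1 S=150.8900 intr=0.0000 cont=4.1273 V=4.1273[hold]; j=2 S=225.3041 intr=0.0000 cont=0.4138 V=0.4138[hold]  S*(2)=-
k=1: j=0 S=123.4827 intr=0.0000 cont=9.9399 V=9.9399[hold]; j=1 S=184.3804 intr=0.0000 cont=2.1555 V=2.1555[hold]  S*(1)=-
k=0: j=0 S=150.8900 intr=0.0000 cont=5.7732 V=5.7732[hold]  S*(0)=-

price = 5.7732
boundary = - - - - 67.6774 82.6985
tree:
5.7732
9.9399 2.1555
16.6708 4.1273 0.4138
27.0114 7.8129 0.8770 0.0000
41.7226 14.5784 1.8585 0.0000 0.0000
54.0154 26.7015 3.9385 0.0000 0.0000 0.0000
64.0753 41.7226 8.3464 0.0000 0.0000 0.0000 0.0000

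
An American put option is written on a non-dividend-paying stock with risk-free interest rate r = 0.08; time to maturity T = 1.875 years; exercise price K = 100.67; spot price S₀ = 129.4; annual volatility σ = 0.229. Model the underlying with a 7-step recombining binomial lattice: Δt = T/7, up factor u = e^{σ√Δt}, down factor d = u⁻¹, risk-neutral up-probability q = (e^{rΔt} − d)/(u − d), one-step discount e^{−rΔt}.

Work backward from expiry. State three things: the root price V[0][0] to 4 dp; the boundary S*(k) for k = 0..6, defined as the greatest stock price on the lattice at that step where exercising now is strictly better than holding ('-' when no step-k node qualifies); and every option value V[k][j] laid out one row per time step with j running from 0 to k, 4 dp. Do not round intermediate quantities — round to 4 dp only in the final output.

price = 1.9413
boundary = - - - - 80.5464 71.5441 80.5464
tree:
1.9413
3.6369 0.6924
6.6467 1.4273 0.1454
11.7843 2.8920 0.3388 0.0000
20.1236 5.7281 0.7894 0.0000 0.0000
29.1259 10.9919 1.8395 0.0000 0.0000 0.0000
37.1220 20.1236 4.2865 0.0000 0.0000 0.0000 0.0000
44.2244 29.1259 9.9886 0.0000 0.0000 0.0000 0.0000 0.0000

Δt=0.26786  u=1.12583  d=0.88824  q=0.56157  discount=0.97880
step 7 (expiry): payoffs max(K−S,0) = 44.2244 29.1259 9.9886 0.0000 0.0000 0.0000 0.0000 0.0000
step 6: (k=6,j=0): S=63.5480, (K−S)⁺=37.1220, hold=34.9877 ⇒ V=37.1220 exercise | (k=6,j=1): S=80.5464, (K−S)⁺=20.1236, hold=17.9893 ⇒ V=20.1236 exercise | (k=6,j=2): S=102.0916, (K−S)⁺=0.0000, hold=4.2865 ⇒ V=4.2865 continue | (k=6,j=3): S=129.4000, (K−S)⁺=0.0000, hold=0.0000 ⇒ V=0.0000 continue | (k=6,j=4): S=164.0130, (K−S)⁺=0.0000, hold=0.0000 ⇒ V=0.0000 continue | (k=6,j=5): S=207.8847, (K−S)⁺=0.0000, hold=0.0000 ⇒ V=0.0000 continue | (k=6,j=6): S=263.4915, (K−S)⁺=0.0000, hold=0.0000 ⇒ V=0.0000 continue  boundary S*=80.5464
step 5: (k=5,j=0): S=71.5441, (K−S)⁺=29.1259, hold=26.9916 ⇒ V=29.1259 exercise | (k=5,j=1): S=90.6814, (K−S)⁺=9.9886, hold=10.9919 ⇒ V=10.9919 continue | (k=5,j=2): S=114.9376, (K−S)⁺=0.0000, hold=1.8395 ⇒ V=1.8395 continue | (k=5,j=3): S=145.6821, (K−S)⁺=0.0000, hold=0.0000 ⇒ V=0.0000 continue | (k=5,j=4): S=184.6505, (K−S)⁺=0.0000, hold=0.0000 ⇒ V=0.0000 continue | (k=5,j=5): S=234.0424, (K−S)⁺=0.0000, hold=0.0000 ⇒ V=0.0000 continue  boundary S*=71.5441
step 4: (k=4,j=0): S=80.5464, (K−S)⁺=20.1236, hold=18.5408 ⇒ V=20.1236 exercise | (k=4,j=1): S=102.0916, (K−S)⁺=0.0000, hold=5.7281 ⇒ V=5.7281 continue | (k=4,j=2): S=129.4000, (K−S)⁺=0.0000, hold=0.7894 ⇒ V=0.7894 continue | (k=4,j=3): S=164.0130, (K−S)⁺=0.0000, hold=0.0000 ⇒ V=0.0000 continue | (k=4,j=4): S=207.8847, (K−S)⁺=0.0000, hold=0.0000 ⇒ V=0.0000 continue  boundary S*=80.5464
step 3: (k=3,j=0): S=90.6814, (K−S)⁺=9.9886, hold=11.7843 ⇒ V=11.7843 continue | (k=3,j=1): S=114.9376, (K−S)⁺=0.0000, hold=2.8920 ⇒ V=2.8920 continue | (k=3,j=2): S=145.6821, (K−S)⁺=0.0000, hold=0.3388 ⇒ V=0.3388 continue | (k=3,j=3): S=184.6505, (K−S)⁺=0.0000, hold=0.0000 ⇒ V=0.0000 continue  boundary S*=-
step 2: (k=2,j=0): S=102.0916, (K−S)⁺=0.0000, hold=6.6467 ⇒ V=6.6467 continue | (k=2,j=1): S=129.4000, (K−S)⁺=0.0000, hold=1.4273 ⇒ V=1.4273 continue | (k=2,j=2): S=164.0130, (K−S)⁺=0.0000, hold=0.1454 ⇒ V=0.1454 continue  boundary S*=-
step 1: (k=1,j=0): S=114.9376, (K−S)⁺=0.0000, hold=3.6369 ⇒ V=3.6369 continue | (k=1,j=1): S=145.6821, (K−S)⁺=0.0000, hold=0.6924 ⇒ V=0.6924 continue  boundary S*=-
step 0: (k=0,j=0): S=129.4000, (K−S)⁺=0.0000, hold=1.9413 ⇒ V=1.9413 continue  boundary S*=-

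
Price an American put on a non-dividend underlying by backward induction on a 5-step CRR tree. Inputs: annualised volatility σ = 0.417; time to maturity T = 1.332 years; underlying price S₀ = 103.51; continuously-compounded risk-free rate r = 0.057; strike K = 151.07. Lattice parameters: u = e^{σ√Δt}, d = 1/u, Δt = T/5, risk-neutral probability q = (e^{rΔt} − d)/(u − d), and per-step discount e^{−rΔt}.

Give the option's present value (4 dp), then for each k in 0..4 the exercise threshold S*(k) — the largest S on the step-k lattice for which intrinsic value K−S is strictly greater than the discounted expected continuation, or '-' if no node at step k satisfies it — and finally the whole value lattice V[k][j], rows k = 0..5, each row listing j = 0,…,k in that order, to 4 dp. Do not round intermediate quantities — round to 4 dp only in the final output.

Δt=0.26640  u=1.24015  d=0.80636  q=0.48167  discount=0.98493
step 5 (expiry): payoffs max(K−S,0) = 115.7829 96.7997 67.6041 22.7024 0.0000 0.0000
step 4: (k=4,j=0): S=43.7612, (K−S)⁺=107.3088, hold=105.0322 ⇒ V=107.3088 exercise | (k=4,j=1): S=67.3032, (K−S)⁺=83.7668, hold=81.4902 ⇒ V=83.7668 exercise | (k=4,j=2): S=103.5100, (K−S)⁺=47.5600, hold=45.2834 ⇒ V=47.5600 exercise | (k=4,j=3): S=159.1948, (K−S)⁺=0.0000, hold=11.5899 ⇒ V=11.5899 continue | (k=4,j=4): S=244.8361, (K−S)⁺=0.0000, hold=0.0000 ⇒ V=0.0000 continue  boundary S*=103.5100
step 3: (k=3,j=0): S=54.2703, (K−S)⁺=96.7997, hold=94.5230 ⇒ V=96.7997 exercise | (k=3,j=1): S=83.4659, (K−S)⁺=67.6041, hold=65.3275 ⇒ V=67.6041 exercise | (k=3,j=2): S=128.3676, (K−S)⁺=22.7024, hold=29.7786 ⇒ V=29.7786 continue | (k=3,j=3): S=197.4250, (K−S)⁺=0.0000, hold=5.9169 ⇒ V=5.9169 continue  boundary S*=83.4659
step 2: (k=2,j=0): S=67.3032, (K−S)⁺=83.7668, hold=81.4902 ⇒ V=83.7668 exercise | (k=2,j=1): S=103.5100, (K−S)⁺=47.5600, hold=48.6404 ⇒ V=48.6404 continue | (k=2,j=2): S=159.1948, (K−S)⁺=0.0000, hold=18.0096 ⇒ V=18.0096 continue  boundary S*=67.3032
step 1: (k=1,j=0): S=83.4659, (K−S)⁺=67.6041, hold=65.8400 ⇒ V=67.6041 exercise | (k=1,j=1): S=128.3676, (K−S)⁺=22.7024, hold=33.3758 ⇒ V=33.3758 continue  boundary S*=83.4659
step 0: (k=0,j=0): S=103.5100, (K−S)⁺=47.5600, hold=50.3470 ⇒ V=50.3470 continue  boundary S*=-

price = 50.3470
boundary = - 83.4659 67.3032 83.4659 103.5100
tree:
50.3470
67.6041 33.3758
83.7668 48.6404 18.0096
96.7997 67.6041 29.7786 5.9169
107.3088 83.7668 47.5600 11.5899 0.0000
115.7829 96.7997 67.6041 22.7024 0.0000 0.0000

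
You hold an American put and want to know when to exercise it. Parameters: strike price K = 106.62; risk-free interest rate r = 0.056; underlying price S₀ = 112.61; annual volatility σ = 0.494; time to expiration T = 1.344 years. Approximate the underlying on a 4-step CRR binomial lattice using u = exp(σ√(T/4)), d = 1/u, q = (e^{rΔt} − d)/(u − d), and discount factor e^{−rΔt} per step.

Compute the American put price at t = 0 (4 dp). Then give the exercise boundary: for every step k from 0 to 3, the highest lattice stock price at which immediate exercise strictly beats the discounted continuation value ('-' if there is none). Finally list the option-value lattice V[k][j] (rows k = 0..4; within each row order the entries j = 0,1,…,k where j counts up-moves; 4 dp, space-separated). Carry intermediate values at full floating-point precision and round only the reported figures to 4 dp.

price = 17.7942
boundary = - - 63.5122 47.6976
tree:
17.7942
28.2274 6.3580
43.1078 12.0337 0.0000
58.9224 22.7760 0.0000 0.0000
70.7991 43.1078 0.0000 0.0000 0.0000

params: Δt=0.33600 u=1.33156 d=0.75100 q=0.46161 e^(-rΔt)=0.98136
t_4 payoffs: 70.7991 43.1078 0.0000 0.0000 0.0000
t_3: node(3,0) S=47.6976 payoff=58.9224 vs cont=56.9350 → 58.9224 [stop]  node(3,1) S=84.5701 payoff=22.0499 vs cont=22.7760 → 22.7760 [wait]  node(3,2) S=149.9467 payoff=0.0000 vs cont=0.0000 → 0.0000 [wait]  node(3,3) S=265.8625 payoff=0.0000 vs cont=0.0000 → 0.0000 [wait]  ⇒ S*(3)=47.6976
t_2: node(2,0) S=63.5122 payoff=43.1078 vs cont=41.4494 → 43.1078 [stop]  node(2,1) S=112.6100 payoff=0.0000 vs cont=12.0337 → 12.0337 [wait]  node(2,2) S=199.6628 payoff=0.0000 vs cont=0.0000 → 0.0000 [wait]  ⇒ S*(2)=63.5122
t_1: node(1,0) S=84.5701 payoff=22.0499 vs cont=28.2274 → 28.2274 [wait]  node(1,1) S=149.9467 payoff=0.0000 vs cont=6.3580 → 6.3580 [wait]  ⇒ S*(1)=-
t_0: node(0,0) S=112.6100 payoff=0.0000 vs cont=17.7942 → 17.7942 [wait]  ⇒ S*(0)=-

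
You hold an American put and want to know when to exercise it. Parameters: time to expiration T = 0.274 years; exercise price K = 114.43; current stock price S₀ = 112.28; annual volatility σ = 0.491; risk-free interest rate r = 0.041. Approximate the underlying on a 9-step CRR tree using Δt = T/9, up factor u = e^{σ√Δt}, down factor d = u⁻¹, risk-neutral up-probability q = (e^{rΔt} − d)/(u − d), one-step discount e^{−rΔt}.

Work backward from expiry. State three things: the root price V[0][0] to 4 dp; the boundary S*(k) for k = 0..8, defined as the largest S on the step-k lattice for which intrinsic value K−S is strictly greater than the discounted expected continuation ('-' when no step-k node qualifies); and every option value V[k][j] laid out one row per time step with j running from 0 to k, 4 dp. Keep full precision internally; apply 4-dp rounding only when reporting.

Δt=0.03044, u=1.08945, d=0.91790, q=0.48588, disc=e^(-rΔt)=0.99875
k=9 terminal: V=max(K-S,0) → 62.4970 52.7909 41.2707 27.5974 11.3687 0.0000 0.0000 0.0000 0.0000 0.0000
k=8: j=0 S=56.5783 intr=57.8517 cont=57.7090 V=57.8517[EX]; j=1 S=67.1526 intr=47.2774 cont=47.1346 V=47.2774[EX]; j=2 S=79.7033 intr=34.7267 cont=34.5840 V=34.7267[EX]; j=3 S=94.5996 intr=19.8304 cont=19.6877 V=19.8304[EX]; j=4 S=112.2800 intr=2.1500 cont=5.8376 V=5.8376[hold]; j=5 S=133.2648 intr=0.0000 cont=0.0000 V=0.0000[hold]; j=6 S=158.1717 intr=0.0000 cont=0.0000 V=0.0000[hold]; j=7 S=187.7336 intr=0.0000 cont=0.0000 V=0.0000[hold]; j=8 S=222.8205 intr=0.0000 cont=0.0000 V=0.0000[hold]  S*(8)=94.5996
k=7: j=0 S=61.6391 intr=52.7909 cont=52.6482 V=52.7909[EX]; j=1 S=73.1593 intr=41.2707 cont=41.1280 V=41.2707[EX]; j=2 S=86.8326 intr=27.5974 cont=27.4547 V=27.5974[EX]; j=3 S=103.0613 intr=11.3687 cont=13.0154 V=13.0154[hold]; j=4 S=122.3232 intr=0.0000 cont=2.9975 V=2.9975[hold]; j=5 S=145.1851 intr=0.0000 cont=0.0000 V=0.0000[hold]; j=6 S=172.3199 intr=0.0000 cont=0.0000 V=0.0000[hold]; j=7 S=204.5260 intr=0.0000 cont=0.0000 V=0.0000[hold]  S*(7)=86.8326
k=6: j=0 S=67.1526 intr=47.2774 cont=47.1346 V=47.2774[EX]; j=1 S=79.7033 intr=34.7267 cont=34.5840 V=34.7267[EX]; j=2 S=94.5996 intr=19.8304 cont=20.4868 V=20.4868[hold]; j=3 S=112.2800 intr=2.1500 cont=8.1378 V=8.1378[hold]; j=4 S=133.2648 intr=0.0000 cont=1.5392 V=1.5392[hold]; j=5 S=158.1717 intr=0.0000 cont=0.0000 V=0.0000[hold]; j=6 S=187.7336 intr=0.0000 cont=0.0000 V=0.0000[hold]  S*(6)=79.7033
k=5: j=0 S=73.1593 intr=41.2707 cont=41.1280 V=41.2707[EX]; j=1 S=86.8326 intr=27.5974 cont=27.7732 V=27.7732[hold]; j=2 S=103.0613 intr=11.3687 cont=14.4686 V=14.4686[hold]; j=3 S=122.3232 intr=0.0000 cont=4.9255 V=4.9255[hold]; j=4 S=145.1851 intr=0.0000 cont=0.7903 V=0.7903[hold]; j=5 S=172.3199 intr=0.0000 cont=0.0000 V=0.0000[hold]  S*(5)=73.1593
k=4: j=0 S=79.7033 intr=34.7267 cont=34.6693 V=34.7267[EX]; j=1 S=94.5996 intr=19.8304 cont=21.2823 V=21.2823[hold]; j=2 S=112.2800 intr=2.1500 cont=9.8196 V=9.8196[hold]; j=3 S=133.2648 intr=0.0000 cont=2.9127 V=2.9127[hold]; j=4 S=158.1717 intr=0.0000 cont=0.4058 V=0.4058[hold]  S*(4)=79.7033
k=3: j=0 S=86.8326 intr=27.5974 cont=28.1592 V=28.1592[hold]; j=1 S=103.0613 intr=11.3687 cont=15.6932 V=15.6932[hold]; j=2 S=122.3232 intr=0.0000 cont=6.4556 V=6.4556[hold]; j=3 S=145.1851 intr=0.0000 cont=1.6926 V=1.6926[hold]  S*(3)=-
k=2: j=0 S=94.5996 intr=19.8304 cont=22.0747 V=22.0747[hold]; j=1 S=112.2800 intr=2.1500 cont=11.1909 V=11.1909[hold]; j=2 S=133.2648 intr=0.0000 cont=4.1362 V=4.1362[hold]  S*(2)=-
k=1: j=0 S=103.0613 intr=11.3687 cont=16.7656 V=16.7656[hold]; j=1 S=122.3232 intr=0.0000 cont=7.7535 V=7.7535[hold]  S*(1)=-
k=0: j=0 S=112.2800 intr=2.1500 cont=12.3714 V=12.3714[hold]  S*(0)=-

price = 12.3714
boundary = - - - - 79.7033 73.1593 79.7033 86.8326 94.5996
tree:
12.3714
16.7656 7.7535
22.0747 11.1909 4.1362
28.1592 15.6932 6.4556 1.6926
34.7267 21.2823 9.8196 2.9127 0.4058
41.2707 27.7732 14.4686 4.9255 0.7903 0.0000
47.2774 34.7267 20.4868 8.1378 1.5392 0.0000 0.0000
52.7909 41.2707 27.5974 13.0154 2.9975 0.0000 0.0000 0.0000
57.8517 47.2774 34.7267 19.8304 5.8376 0.0000 0.0000 0.0000 0.0000
62.4970 52.7909 41.2707 27.5974 11.3687 0.0000 0.0000 0.0000 0.0000 0.0000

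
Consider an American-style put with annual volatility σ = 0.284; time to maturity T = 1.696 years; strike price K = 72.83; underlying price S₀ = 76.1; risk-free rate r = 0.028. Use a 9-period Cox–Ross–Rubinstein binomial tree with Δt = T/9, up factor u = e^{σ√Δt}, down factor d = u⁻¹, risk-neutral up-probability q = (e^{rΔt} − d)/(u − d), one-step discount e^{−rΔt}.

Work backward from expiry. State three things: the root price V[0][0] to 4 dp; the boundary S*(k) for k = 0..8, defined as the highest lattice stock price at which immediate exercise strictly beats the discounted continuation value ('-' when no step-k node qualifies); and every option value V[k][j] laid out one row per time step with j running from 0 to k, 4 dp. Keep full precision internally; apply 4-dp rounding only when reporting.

Δt=0.18844, u=1.13121, d=0.88401, q=0.49062, disc=e^(-rΔt)=0.99474
k=9 terminal: V=max(K-S,0) → 47.7396 40.7237 31.7458 20.2575 5.5567 0.0000 0.0000 0.0000 0.0000 0.0000
k=8: j=0 S=28.3824 intr=44.4476 cont=44.0643 V=44.4476[EX]; j=1 S=36.3189 intr=36.5111 cont=36.1278 V=36.5111[EX]; j=2 S=46.4747 intr=26.3553 cont=25.9720 V=26.3553[EX]; j=3 S=59.4704 intr=13.3596 cont=12.9763 V=13.3596[EX]; j=4 S=76.1000 intr=0.0000 cont=2.8156 V=2.8156[hold]; j=5 S=97.3797 intr=0.0000 cont=0.0000 V=0.0000[hold]; j=6 S=124.6099 intr=0.0000 cont=0.0000 V=0.0000[hold]; j=7 S=159.4544 intr=0.0000 cont=0.0000 V=0.0000[hold]; j=8 S=204.0424 intr=0.0000 cont=0.0000 V=0.0000[hold]  S*(8)=59.4704
k=7: j=0 S=32.1063 intr=40.7237 cont=40.3404 V=40.7237[EX]; j=1 S=41.0842 intr=31.7458 cont=31.3625 V=31.7458[EX]; j=2 S=52.5725 intr=20.2575 cont=19.8742 V=20.2575[EX]; j=3 S=67.2733 intr=5.5567 cont=8.1434 V=8.1434[hold]; j=4 S=86.0848 intr=0.0000 cont=1.4267 V=1.4267[hold]; j=5 S=110.1566 intr=0.0000 cont=0.0000 V=0.0000[hold]; j=6 S=140.9595 intr=0.0000 cont=0.0000 V=0.0000[hold]; j=7 S=180.3759 intr=0.0000 cont=0.0000 V=0.0000[hold]  S*(7)=52.5725
k=6: j=0 S=36.3189 intr=36.5111 cont=36.1278 V=36.5111[EX]; j=1 S=46.4747 intr=26.3553 cont=25.9720 V=26.3553[EX]; j=2 S=59.4704 intr=13.3596 cont=14.2388 V=14.2388[hold]; j=3 S=76.1000 intr=0.0000 cont=4.8225 V=4.8225[hold]; j=4 S=97.3797 intr=0.0000 cont=0.7229 V=0.7229[hold]; j=5 S=124.6099 intr=0.0000 cont=0.0000 V=0.0000[hold]; j=6 S=159.4544 intr=0.0000 cont=0.0000 V=0.0000[hold]  S*(6)=46.4747
k=5: j=0 S=41.0842 intr=31.7458 cont=31.3625 V=31.7458[EX]; j=1 S=52.5725 intr=20.2575 cont=20.3033 V=20.3033[hold]; j=2 S=67.2733 intr=5.5567 cont=9.5684 V=9.5684[hold]; j=3 S=86.0848 intr=0.0000 cont=2.7964 V=2.7964[hold]; j=4 S=110.1566 intr=0.0000 cont=0.3663 V=0.3663[hold]; j=5 S=140.9595 intr=0.0000 cont=0.0000 V=0.0000[hold]  S*(5)=41.0842
k=4: j=0 S=46.4747 intr=26.3553 cont=25.9944 V=26.3553[EX]; j=1 S=59.4704 intr=13.3596 cont=14.9574 V=14.9574[hold]; j=2 S=76.1000 intr=0.0000 cont=6.2130 V=6.2130[hold]; j=3 S=97.3797 intr=0.0000 cont=1.5957 V=1.5957[hold]; j=4 S=124.6099 intr=0.0000 cont=0.1856 V=0.1856[hold]  S*(4)=46.4747
k=3: j=0 S=52.5725 intr=20.2575 cont=20.6540 V=20.6540[hold]; j=1 S=67.2733 intr=5.5567 cont=10.6111 V=10.6111[hold]; j=2 S=86.0848 intr=0.0000 cont=3.9269 V=3.9269[hold]; j=3 S=110.1566 intr=0.0000 cont=0.8991 V=0.8991[hold]  S*(3)=-
k=2: j=0 S=59.4704 intr=13.3596 cont=15.6440 V=15.6440[hold]; j=1 S=76.1000 intr=0.0000 cont=7.2931 V=7.2931[hold]; j=2 S=97.3797 intr=0.0000 cont=2.4286 V=2.4286[hold]  S*(2)=-
k=1: j=0 S=67.2733 intr=5.5567 cont=11.4861 V=11.4861[hold]; j=1 S=86.0848 intr=0.0000 cont=4.8806 V=4.8806[hold]  S*(1)=-
k=0: j=0 S=76.1000 intr=0.0000 cont=8.2020 V=8.2020[hold]  S*(0)=-

price = 8.2020
boundary = - - - - 46.4747 41.0842 46.4747 52.5725 59.4704
tree:
8.2020
11.4861 4.8806
15.6440 7.2931 2.4286
20.6540 10.6111 3.9269 0.8991
26.3553 14.9574 6.2130 1.5957 0.1856
31.7458 20.3033 9.5684 2.7964 0.3663 0.0000
36.5111 26.3553 14.2388 4.8225 0.7229 0.0000 0.0000
40.7237 31.7458 20.2575 8.1434 1.4267 0.0000 0.0000 0.0000
44.4476 36.5111 26.3553 13.3596 2.8156 0.0000 0.0000 0.0000 0.0000
47.7396 40.7237 31.7458 20.2575 5.5567 0.0000 0.0000 0.0000 0.0000 0.0000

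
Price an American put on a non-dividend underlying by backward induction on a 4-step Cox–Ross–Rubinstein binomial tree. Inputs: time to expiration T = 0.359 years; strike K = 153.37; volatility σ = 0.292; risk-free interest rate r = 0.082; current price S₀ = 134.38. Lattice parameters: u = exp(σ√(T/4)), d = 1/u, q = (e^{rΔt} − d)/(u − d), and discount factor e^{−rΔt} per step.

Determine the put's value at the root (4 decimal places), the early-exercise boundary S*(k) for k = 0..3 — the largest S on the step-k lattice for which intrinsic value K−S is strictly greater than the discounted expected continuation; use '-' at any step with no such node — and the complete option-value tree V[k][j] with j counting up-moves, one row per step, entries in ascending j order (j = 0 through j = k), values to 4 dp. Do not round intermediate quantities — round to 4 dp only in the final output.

price = 20.2416
boundary = - 123.1242 112.8111 123.1242
tree:
20.2416
30.2458 11.3058
40.5589 19.0726 4.3058
50.0081 30.2458 9.0425 0.0000
58.6658 40.5589 18.9900 0.0000 0.0000

Δt=0.08975, u=1.09142, d=0.91624, q=0.52031, disc=e^(-rΔt)=0.99267
k=4 terminal: V=max(K-S,0) → 58.6658 40.5589 18.9900 0.0000 0.0000
k=3: j=0 S=103.3619 intr=50.0081 cont=48.8835 V=50.0081[EX]; j=1 S=123.1242 intr=30.2458 cont=29.1212 V=30.2458[EX]; j=2 S=146.6648 intr=6.7052 cont=9.0425 V=9.0425[hold]; j=3 S=174.7063 intr=0.0000 cont=0.0000 V=0.0000[hold]  S*(3)=123.1242
k=2: j=0 S=112.8111 intr=40.5589 cont=39.4343 V=40.5589[EX]; j=1 S=134.3800 intr=18.9900 cont=19.0726 V=19.0726[hold]; j=2 S=160.0727 intr=0.0000 cont=4.3058 V=4.3058[hold]  S*(2)=112.8111
k=1: j=0 S=123.1242 intr=30.2458 cont=29.1639 V=30.2458[EX]; j=1 S=146.6648 intr=6.7052 cont=11.3058 V=11.3058[hold]  S*(1)=123.1242
k=0: j=0 S=134.3800 intr=18.9900 cont=20.2416 V=20.2416[hold]  S*(0)=-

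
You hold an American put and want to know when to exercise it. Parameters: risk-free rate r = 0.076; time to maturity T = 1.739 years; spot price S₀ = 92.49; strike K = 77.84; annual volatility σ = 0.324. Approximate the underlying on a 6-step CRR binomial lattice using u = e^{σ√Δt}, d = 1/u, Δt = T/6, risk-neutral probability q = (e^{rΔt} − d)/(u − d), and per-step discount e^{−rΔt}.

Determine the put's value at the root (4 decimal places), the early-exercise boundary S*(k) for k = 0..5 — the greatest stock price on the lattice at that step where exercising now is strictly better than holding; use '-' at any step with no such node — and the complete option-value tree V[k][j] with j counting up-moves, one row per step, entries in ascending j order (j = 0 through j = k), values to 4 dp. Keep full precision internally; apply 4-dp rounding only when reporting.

price = 5.5172
boundary = - - - 54.8067 46.0342 54.8067
tree:
5.5172
9.1891 2.3642
14.8339 4.3726 0.6118
23.0333 7.9012 1.3030 0.0000
31.8058 13.8214 2.7752 0.0000 0.0000
39.1742 23.0333 5.9108 0.0000 0.0000 0.0000
45.3632 31.8058 12.5889 0.0000 0.0000 0.0000 0.0000

Δt=0.28983, u=1.19057, d=0.83994, q=0.52002, disc=e^(-rΔt)=0.97821
k=6 terminal: V=max(K-S,0) → 45.3632 31.8058 12.5889 0.0000 0.0000 0.0000 0.0000
k=5: j=0 S=38.6658 intr=39.1742 cont=37.4784 V=39.1742[EX]; j=1 S=54.8067 intr=23.0333 cont=21.3374 V=23.0333[EX]; j=2 S=77.6857 intr=0.1543 cont=5.9108 V=5.9108[hold]; j=3 S=110.1155 intr=0.0000 cont=0.0000 V=0.0000[hold]; j=4 S=156.0830 intr=0.0000 cont=0.0000 V=0.0000[hold]; j=5 S=221.2397 intr=0.0000 cont=0.0000 V=0.0000[hold]  S*(5)=54.8067
k=4: j=0 S=46.0342 intr=31.8058 cont=30.1100 V=31.8058[EX]; j=1 S=65.2511 intr=12.5889 cont=13.8214 V=13.8214[hold]; j=2 S=92.4900 intr=0.0000 cont=2.7752 V=2.7752[hold]; j=3 S=131.0998 intr=0.0000 cont=0.0000 V=0.0000[hold]; j=4 S=185.8272 intr=0.0000 cont=0.0000 V=0.0000[hold]  S*(4)=46.0342
k=3: j=0 S=54.8067 intr=23.0333 cont=21.9643 V=23.0333[EX]; j=1 S=77.6857 intr=0.1543 cont=7.9012 V=7.9012[hold]; j=2 S=110.1155 intr=0.0000 cont=1.3030 V=1.3030[hold]; j=3 S=156.0830 intr=0.0000 cont=0.0000 V=0.0000[hold]  S*(3)=54.8067
k=2: j=0 S=65.2511 intr=12.5889 cont=14.8339 V=14.8339[hold]; j=1 S=92.4900 intr=0.0000 cont=4.3726 V=4.3726[hold]; j=2 S=131.0998 intr=0.0000 cont=0.6118 V=0.6118[hold]  S*(2)=-
k=1: j=0 S=77.6857 intr=0.1543 cont=9.1891 V=9.1891[hold]; j=1 S=110.1155 intr=0.0000 cont=2.3642 V=2.3642[hold]  S*(1)=-
k=0: j=0 S=92.4900 intr=0.0000 cont=5.5172 V=5.5172[hold]  S*(0)=-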